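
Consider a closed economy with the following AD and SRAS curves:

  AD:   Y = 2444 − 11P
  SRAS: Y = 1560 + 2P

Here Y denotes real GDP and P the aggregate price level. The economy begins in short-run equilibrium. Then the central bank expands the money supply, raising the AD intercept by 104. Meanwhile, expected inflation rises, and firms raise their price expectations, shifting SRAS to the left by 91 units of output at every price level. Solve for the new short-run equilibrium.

P = 83, Y = 1635

After both shocks: AD is Y = 2548 − 11P and SRAS is Y = 1469 + 2P.
Setting them equal: 1079 = 13P, so P = 83.
Y = 2548 − 11·83 = 1635.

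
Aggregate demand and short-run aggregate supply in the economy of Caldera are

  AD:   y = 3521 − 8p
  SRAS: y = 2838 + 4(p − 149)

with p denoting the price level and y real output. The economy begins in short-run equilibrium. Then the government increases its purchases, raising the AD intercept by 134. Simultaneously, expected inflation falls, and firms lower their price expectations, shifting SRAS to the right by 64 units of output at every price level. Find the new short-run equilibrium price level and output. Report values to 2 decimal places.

p = 112.42, y = 2755.67

After both shocks: AD is y = 3655 − 8p and SRAS is y = 2306 + 4p.
Setting them equal: 1349 = 12p, so p = 112.42.
Substituting into AD, y = 2755.67.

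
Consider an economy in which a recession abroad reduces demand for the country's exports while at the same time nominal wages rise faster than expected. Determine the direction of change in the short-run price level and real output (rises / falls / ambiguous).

Price level: ambiguous; output: falls

The first event is a negative demand shock: AD shifts left, which by itself pushes P down and Y down.
The second is an adverse supply shock: SRAS shifts left, which by itself pushes P up and Y down.
The two shocks push P in opposite directions, so the effect on P is ambiguous. Both shocks push Y down, so Y falls.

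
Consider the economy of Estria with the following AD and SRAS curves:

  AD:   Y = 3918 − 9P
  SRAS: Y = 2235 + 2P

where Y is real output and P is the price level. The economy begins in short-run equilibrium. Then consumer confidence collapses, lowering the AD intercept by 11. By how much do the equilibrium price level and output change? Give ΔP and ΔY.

ΔP = -1, ΔY = -2

This is a negative demand shock: AD shifts left.
New AD: Y = 3907 − 9P.
Set AD = SRAS: 3907 − 9P = 2235 + 2P, so 1672 = 11P and P = 152.
Y = 3907 − 9·152 = 2539.
Initially P = 153, Y = 2541, so ΔP = -1 and ΔY = -2.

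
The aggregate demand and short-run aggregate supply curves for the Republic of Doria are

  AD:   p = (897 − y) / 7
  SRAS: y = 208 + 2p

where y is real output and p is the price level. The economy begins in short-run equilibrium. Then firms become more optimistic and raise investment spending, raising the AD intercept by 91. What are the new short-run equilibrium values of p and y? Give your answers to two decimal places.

p = 86.67, y = 381.33

This is a positive demand shock: AD shifts right.
New AD: y = 988 − 7p.
Set AD = SRAS: 988 − 7p = 208 + 2p, so 780 = 9p and p = 86.67.
Substituting into AD, y = 381.33.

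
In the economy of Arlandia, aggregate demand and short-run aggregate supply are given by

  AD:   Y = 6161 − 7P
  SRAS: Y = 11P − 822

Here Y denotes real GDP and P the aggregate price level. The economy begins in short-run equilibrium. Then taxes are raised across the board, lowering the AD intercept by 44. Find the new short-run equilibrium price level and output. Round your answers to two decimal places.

P = 385.50, Y = 3418.50

This is a negative demand shock: AD shifts left.
New AD: Y = 6117 − 7P.
Set AD = SRAS: 6117 − 7P = 11P − 822, so 6939 = 18P and P = 385.50.
Substituting into AD, Y = 3418.50.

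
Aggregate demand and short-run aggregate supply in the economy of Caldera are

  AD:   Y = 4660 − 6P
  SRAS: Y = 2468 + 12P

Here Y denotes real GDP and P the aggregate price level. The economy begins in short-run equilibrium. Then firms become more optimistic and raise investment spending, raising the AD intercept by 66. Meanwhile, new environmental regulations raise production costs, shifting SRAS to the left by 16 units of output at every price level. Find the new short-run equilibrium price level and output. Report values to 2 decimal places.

After both shocks: AD is Y = 4726 − 6P and SRAS is Y = 2452 + 12P.
Setting them equal: 2274 = 18P, so P = 126.33.
Substituting into AD, Y = 3968.00.

P = 126.33, Y = 3968.00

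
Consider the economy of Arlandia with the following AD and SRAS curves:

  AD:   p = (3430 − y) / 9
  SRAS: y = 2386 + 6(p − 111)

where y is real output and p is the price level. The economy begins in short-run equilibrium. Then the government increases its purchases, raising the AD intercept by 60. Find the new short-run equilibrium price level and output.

p = 118, y = 2428

This is a positive demand shock: AD shifts right.
New AD: y = 3490 − 9p.
SRAS can be written y = 1720 + 6p.
Set AD = SRAS: 3490 − 9p = 1720 + 6p, so 1770 = 15p and p = 118.
y = 3490 − 9·118 = 2428.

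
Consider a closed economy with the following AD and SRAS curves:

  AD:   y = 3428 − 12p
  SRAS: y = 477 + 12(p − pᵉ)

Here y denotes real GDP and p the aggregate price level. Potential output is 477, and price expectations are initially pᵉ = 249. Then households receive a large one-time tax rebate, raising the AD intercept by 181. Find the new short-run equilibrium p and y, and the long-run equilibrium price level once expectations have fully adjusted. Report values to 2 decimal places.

Short run: p = 255.00, y = 549.00. Long run: p = 261.00.

AD shifts right: new AD is y = 3609 − 12p. With pᵉ = 249, SRAS is y = 12p − 2511.
Short run: 3609 − 12p = 12p − 2511 gives 6120 = 24p, so p = 255.00 and y = 3609 − 12p = 549.00.
y = 549.00 is above potential 477; expectations adjust and SRAS shifts left until y = 477.
Long run: on the new AD curve, 477 = 3609 − 12p gives p = 261.00.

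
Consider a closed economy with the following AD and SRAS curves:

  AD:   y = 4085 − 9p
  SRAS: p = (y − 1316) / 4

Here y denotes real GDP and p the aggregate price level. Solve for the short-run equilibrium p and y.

Rearrange SRAS to y = 1316 + 4p.
Set AD = SRAS: 4085 − 9p = 1316 + 4p, so 2769 = 13p and p = 213.
Then y = 4085 − 9·213 = 2168.

p = 213, y = 2168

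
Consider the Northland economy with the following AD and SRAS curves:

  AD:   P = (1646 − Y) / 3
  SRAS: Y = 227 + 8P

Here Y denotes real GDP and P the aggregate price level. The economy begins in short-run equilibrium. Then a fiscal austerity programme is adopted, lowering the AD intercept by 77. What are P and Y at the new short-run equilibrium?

P = 122, Y = 1203

This is a negative demand shock: AD shifts left.
New AD: Y = 1569 − 3P.
Set AD = SRAS: 1569 − 3P = 227 + 8P, so 1342 = 11P and P = 122.
Y = 1569 − 3·122 = 1203.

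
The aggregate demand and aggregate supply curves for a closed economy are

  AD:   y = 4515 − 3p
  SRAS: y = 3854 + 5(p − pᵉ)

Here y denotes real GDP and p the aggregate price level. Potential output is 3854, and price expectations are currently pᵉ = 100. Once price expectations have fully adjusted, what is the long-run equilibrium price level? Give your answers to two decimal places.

Long-run p = 220.33

Short run: with pᵉ = 100, SRAS is y = 3354 + 5p. Setting AD = SRAS gives 1161 = 8p, so p = 145.13 and y = 4515 − 3p = 4079.63.
Output 4079.63 is above potential 3854, so over time expected prices rise and SRAS shifts left until y returns to 3854.
Long run: y = 3854 on the AD curve gives 3854 = 4515 − 3p, so p = 220.33.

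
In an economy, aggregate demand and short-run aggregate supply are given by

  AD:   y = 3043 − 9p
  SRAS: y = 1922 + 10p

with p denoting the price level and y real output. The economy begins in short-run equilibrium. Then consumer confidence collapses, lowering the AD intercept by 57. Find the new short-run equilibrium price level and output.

This is a negative demand shock: AD shifts left.
New AD: y = 2986 − 9p.
Set AD = SRAS: 2986 − 9p = 1922 + 10p, so 1064 = 19p and p = 56.
y = 2986 − 9·56 = 2482.

p = 56, y = 2482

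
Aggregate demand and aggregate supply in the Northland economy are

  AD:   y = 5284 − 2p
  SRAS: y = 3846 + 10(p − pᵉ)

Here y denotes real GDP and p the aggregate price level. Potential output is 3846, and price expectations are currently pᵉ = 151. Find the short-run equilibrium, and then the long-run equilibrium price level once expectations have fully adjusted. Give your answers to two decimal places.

Short run: p = 245.67, y = 4792.67. Long run: p = 719.00.

Short run: with pᵉ = 151, SRAS is y = 2336 + 10p. Setting AD = SRAS gives 2948 = 12p, so p = 245.67 and y = 5284 − 2p = 4792.67.
Output 4792.67 is above potential 3846, so over time expected prices rise and SRAS shifts left until y returns to 3846.
Long run: y = 3846 on the AD curve gives 3846 = 5284 − 2p, so p = 719.00.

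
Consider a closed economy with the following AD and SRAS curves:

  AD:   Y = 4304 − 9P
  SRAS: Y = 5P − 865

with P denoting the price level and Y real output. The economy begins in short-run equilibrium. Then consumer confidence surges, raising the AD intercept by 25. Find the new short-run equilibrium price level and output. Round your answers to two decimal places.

P = 371.00, Y = 990.00

This is a positive demand shock: AD shifts right.
New AD: Y = 4329 − 9P.
Set AD = SRAS: 4329 − 9P = 5P − 865, so 5194 = 14P and P = 371.00.
Substituting into AD, Y = 990.00.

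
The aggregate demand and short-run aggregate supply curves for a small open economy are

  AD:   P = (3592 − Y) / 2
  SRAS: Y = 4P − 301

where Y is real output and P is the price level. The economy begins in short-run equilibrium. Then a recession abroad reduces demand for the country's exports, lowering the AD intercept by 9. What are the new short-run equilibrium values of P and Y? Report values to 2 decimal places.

P = 647.33, Y = 2288.33

This is a negative demand shock: AD shifts left.
New AD: Y = 3583 − 2P.
Set AD = SRAS: 3583 − 2P = 4P − 301, so 3884 = 6P and P = 647.33.
Substituting into AD, Y = 2288.33.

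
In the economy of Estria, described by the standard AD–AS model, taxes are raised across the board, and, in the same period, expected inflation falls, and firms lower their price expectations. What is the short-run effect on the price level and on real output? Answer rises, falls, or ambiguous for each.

Price level: falls; output: ambiguous

The first event is a negative demand shock: AD shifts left, which by itself pushes P down and Y down.
The second is a favourable supply shock: SRAS shifts right, which by itself pushes P down and Y up.
Both shocks push P down, so P falls. The two shocks push Y in opposite directions, so the effect on Y is ambiguous.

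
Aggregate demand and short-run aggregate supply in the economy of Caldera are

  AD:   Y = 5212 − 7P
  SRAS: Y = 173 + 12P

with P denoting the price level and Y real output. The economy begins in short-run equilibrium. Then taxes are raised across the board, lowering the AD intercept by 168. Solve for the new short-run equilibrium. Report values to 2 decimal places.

P = 256.37, Y = 3249.42

This is a negative demand shock: AD shifts left.
New AD: Y = 5044 − 7P.
Set AD = SRAS: 5044 − 7P = 173 + 12P, so 4871 = 19P and P = 256.37.
Substituting into AD, Y = 3249.42.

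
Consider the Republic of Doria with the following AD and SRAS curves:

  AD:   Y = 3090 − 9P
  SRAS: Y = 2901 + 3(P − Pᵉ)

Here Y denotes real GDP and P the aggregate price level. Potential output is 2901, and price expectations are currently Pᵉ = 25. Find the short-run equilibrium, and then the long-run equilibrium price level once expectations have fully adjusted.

Short run: P = 22, Y = 2892. Long run: P = 21.

Short run: with Pᵉ = 25, SRAS is Y = 2826 + 3P. Setting AD = SRAS gives 264 = 12P, so P = 22 and Y = 3090 − 9·22 = 2892.
Output 2892 is below potential 2901, so over time expected prices fall and SRAS shifts right until Y returns to 2901.
Long run: Y = 2901 on the AD curve gives 2901 = 3090 − 9P, so P = 21.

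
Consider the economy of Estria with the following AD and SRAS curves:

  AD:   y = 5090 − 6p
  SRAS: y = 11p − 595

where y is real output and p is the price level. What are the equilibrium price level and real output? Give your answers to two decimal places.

p = 334.41, y = 3083.53

Set AD = SRAS: 5090 − 6p = 11p − 595, so 5685 = 17p and p = 334.41.
Substituting into AD, y = 5090 − 6p = 3083.53.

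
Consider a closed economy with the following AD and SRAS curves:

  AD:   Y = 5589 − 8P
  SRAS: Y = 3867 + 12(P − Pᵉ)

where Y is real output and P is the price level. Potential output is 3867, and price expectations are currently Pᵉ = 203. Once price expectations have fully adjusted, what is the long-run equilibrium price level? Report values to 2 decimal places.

Short run: with Pᵉ = 203, SRAS is Y = 1431 + 12P. Setting AD = SRAS gives 4158 = 20P, so P = 207.90 and Y = 5589 − 8P = 3925.80.
Output 3925.80 is above potential 3867, so over time expected prices rise and SRAS shifts left until Y returns to 3867.
Long run: Y = 3867 on the AD curve gives 3867 = 5589 − 8P, so P = 215.25.

Long-run P = 215.25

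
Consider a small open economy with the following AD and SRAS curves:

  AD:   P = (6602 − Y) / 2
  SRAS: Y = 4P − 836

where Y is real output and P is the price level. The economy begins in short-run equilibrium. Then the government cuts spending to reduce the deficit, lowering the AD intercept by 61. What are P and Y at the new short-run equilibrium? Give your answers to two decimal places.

This is a negative demand shock: AD shifts left.
New AD: Y = 6541 − 2P.
Set AD = SRAS: 6541 − 2P = 4P − 836, so 7377 = 6P and P = 1229.50.
Substituting into AD, Y = 4082.00.

P = 1229.50, Y = 4082.00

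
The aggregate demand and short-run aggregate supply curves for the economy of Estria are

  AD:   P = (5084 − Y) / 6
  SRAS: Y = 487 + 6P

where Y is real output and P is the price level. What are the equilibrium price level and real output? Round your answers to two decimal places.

Rearrange AD to Y = 5084 − 6P.
Set AD = SRAS: 5084 − 6P = 487 + 6P, so 4597 = 12P and P = 383.08.
Substituting into AD, Y = 5084 − 6P = 2785.50.

P = 383.08, Y = 2785.50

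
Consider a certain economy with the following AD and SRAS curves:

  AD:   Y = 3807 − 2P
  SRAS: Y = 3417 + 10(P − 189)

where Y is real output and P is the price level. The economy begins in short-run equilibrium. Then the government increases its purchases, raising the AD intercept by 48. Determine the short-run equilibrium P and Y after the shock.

This is a positive demand shock: AD shifts right.
New AD: Y = 3855 − 2P.
SRAS can be written Y = 1527 + 10P.
Set AD = SRAS: 3855 − 2P = 1527 + 10P, so 2328 = 12P and P = 194.
Y = 3855 − 2·194 = 3467.

P = 194, Y = 3467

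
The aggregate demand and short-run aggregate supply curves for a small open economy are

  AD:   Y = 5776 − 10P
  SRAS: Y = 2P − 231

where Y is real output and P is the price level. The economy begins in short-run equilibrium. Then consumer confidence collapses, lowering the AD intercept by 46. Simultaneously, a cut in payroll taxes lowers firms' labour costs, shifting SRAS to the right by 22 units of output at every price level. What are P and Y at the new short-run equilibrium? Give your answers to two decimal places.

After both shocks: AD is Y = 5730 − 10P and SRAS is Y = 2P − 209.
Setting them equal: 5939 = 12P, so P = 494.92.
Substituting into AD, Y = 780.83.

P = 494.92, Y = 780.83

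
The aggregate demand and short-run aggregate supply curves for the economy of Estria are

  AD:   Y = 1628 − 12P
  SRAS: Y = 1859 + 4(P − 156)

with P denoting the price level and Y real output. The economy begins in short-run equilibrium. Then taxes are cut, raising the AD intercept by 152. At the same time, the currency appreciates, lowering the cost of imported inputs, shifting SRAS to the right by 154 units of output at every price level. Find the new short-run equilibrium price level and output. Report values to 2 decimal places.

P = 24.44, Y = 1486.75

After both shocks: AD is Y = 1780 − 12P and SRAS is Y = 1389 + 4P.
Setting them equal: 391 = 16P, so P = 24.44.
Substituting into AD, Y = 1486.75.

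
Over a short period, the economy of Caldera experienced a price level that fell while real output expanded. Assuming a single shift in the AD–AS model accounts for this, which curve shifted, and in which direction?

SRAS shifted right

P fell and Y rose. An AD shift moves P and Y in the same direction; an SRAS shift moves them in opposite directions.
Here P and Y moved in opposite directions, so the SRAS curve shifted.
Since Y rose, SRAS shifted right.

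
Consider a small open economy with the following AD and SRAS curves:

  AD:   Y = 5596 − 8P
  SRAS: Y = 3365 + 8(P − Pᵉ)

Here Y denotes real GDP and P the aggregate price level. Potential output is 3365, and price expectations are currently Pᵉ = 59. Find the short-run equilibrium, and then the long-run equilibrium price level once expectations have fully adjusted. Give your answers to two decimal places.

Short run: with Pᵉ = 59, SRAS is Y = 2893 + 8P. Setting AD = SRAS gives 2703 = 16P, so P = 168.94 and Y = 5596 − 8P = 4244.50.
Output 4244.50 is above potential 3365, so over time expected prices rise and SRAS shifts left until Y returns to 3365.
Long run: Y = 3365 on the AD curve gives 3365 = 5596 − 8P, so P = 278.88.

Short run: P = 168.94, Y = 4244.50. Long run: P = 278.88.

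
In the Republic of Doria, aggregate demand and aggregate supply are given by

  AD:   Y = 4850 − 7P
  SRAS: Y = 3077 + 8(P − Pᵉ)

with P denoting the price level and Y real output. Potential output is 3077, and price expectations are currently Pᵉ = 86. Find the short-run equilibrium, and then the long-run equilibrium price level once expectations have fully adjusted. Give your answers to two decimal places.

Short run: P = 164.07, Y = 3701.53. Long run: P = 253.29.

Short run: with Pᵉ = 86, SRAS is Y = 2389 + 8P. Setting AD = SRAS gives 2461 = 15P, so P = 164.07 and Y = 4850 − 7P = 3701.53.
Output 3701.53 is above potential 3077, so over time expected prices rise and SRAS shifts left until Y returns to 3077.
Long run: Y = 3077 on the AD curve gives 3077 = 4850 − 7P, so P = 253.29.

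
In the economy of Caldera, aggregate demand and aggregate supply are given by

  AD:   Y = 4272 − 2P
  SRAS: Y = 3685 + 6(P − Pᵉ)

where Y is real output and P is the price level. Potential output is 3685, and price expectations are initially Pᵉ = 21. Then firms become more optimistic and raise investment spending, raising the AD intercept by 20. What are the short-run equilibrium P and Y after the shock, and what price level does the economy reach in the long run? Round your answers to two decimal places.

Short run: P = 91.63, Y = 4108.75. Long run: P = 303.50.

AD shifts right: new AD is Y = 4292 − 2P. With Pᵉ = 21, SRAS is Y = 3559 + 6P.
Short run: 4292 − 2P = 3559 + 6P gives 733 = 8P, so P = 91.63 and Y = 4292 − 2P = 4108.75.
Y = 4108.75 is above potential 3685; expectations adjust and SRAS shifts left until Y = 3685.
Long run: on the new AD curve, 3685 = 4292 − 2P gives P = 303.50.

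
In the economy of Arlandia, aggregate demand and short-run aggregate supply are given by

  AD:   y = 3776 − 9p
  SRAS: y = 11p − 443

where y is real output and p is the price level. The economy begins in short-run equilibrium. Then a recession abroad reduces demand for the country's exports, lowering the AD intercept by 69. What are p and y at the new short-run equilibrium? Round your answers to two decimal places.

p = 207.50, y = 1839.50

This is a negative demand shock: AD shifts left.
New AD: y = 3707 − 9p.
Set AD = SRAS: 3707 − 9p = 11p − 443, so 4150 = 20p and p = 207.50.
Substituting into AD, y = 1839.50.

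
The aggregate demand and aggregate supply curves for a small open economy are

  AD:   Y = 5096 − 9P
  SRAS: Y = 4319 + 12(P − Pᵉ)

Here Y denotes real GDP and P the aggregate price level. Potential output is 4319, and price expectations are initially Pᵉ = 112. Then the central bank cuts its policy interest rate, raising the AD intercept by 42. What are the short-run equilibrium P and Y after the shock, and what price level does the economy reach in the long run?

AD shifts right: new AD is Y = 5138 − 9P. With Pᵉ = 112, SRAS is Y = 2975 + 12P.
Short run: 5138 − 9P = 2975 + 12P gives 2163 = 21P, so P = 103 and Y = 5138 − 9·103 = 4211.
Y = 4211 is below potential 4319; expectations adjust and SRAS shifts right until Y = 4319.
Long run: on the new AD curve, 4319 = 5138 − 9P gives P = 91.

Short run: P = 103, Y = 4211. Long run: P = 91.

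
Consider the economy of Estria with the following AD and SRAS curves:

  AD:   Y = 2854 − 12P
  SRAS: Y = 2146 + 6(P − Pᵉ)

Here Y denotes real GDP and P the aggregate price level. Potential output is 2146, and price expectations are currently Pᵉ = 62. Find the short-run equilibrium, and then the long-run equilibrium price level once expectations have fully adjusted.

Short run: with Pᵉ = 62, SRAS is Y = 1774 + 6P. Setting AD = SRAS gives 1080 = 18P, so P = 60 and Y = 2854 − 12·60 = 2134.
Output 2134 is below potential 2146, so over time expected prices fall and SRAS shifts right until Y returns to 2146.
Long run: Y = 2146 on the AD curve gives 2146 = 2854 − 12P, so P = 59.

Short run: P = 60, Y = 2134. Long run: P = 59.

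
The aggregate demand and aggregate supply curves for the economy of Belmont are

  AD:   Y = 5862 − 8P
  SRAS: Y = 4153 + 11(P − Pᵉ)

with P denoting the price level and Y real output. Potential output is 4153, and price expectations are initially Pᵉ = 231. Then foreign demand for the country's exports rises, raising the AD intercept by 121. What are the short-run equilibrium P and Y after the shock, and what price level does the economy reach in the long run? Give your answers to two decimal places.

AD shifts right: new AD is Y = 5983 − 8P. With Pᵉ = 231, SRAS is Y = 1612 + 11P.
Short run: 5983 − 8P = 1612 + 11P gives 4371 = 19P, so P = 230.05 and Y = 5983 − 8P = 4142.58.
Y = 4142.58 is below potential 4153; expectations adjust and SRAS shifts right until Y = 4153.
Long run: on the new AD curve, 4153 = 5983 − 8P gives P = 228.75.

Short run: P = 230.05, Y = 4142.58. Long run: P = 228.75.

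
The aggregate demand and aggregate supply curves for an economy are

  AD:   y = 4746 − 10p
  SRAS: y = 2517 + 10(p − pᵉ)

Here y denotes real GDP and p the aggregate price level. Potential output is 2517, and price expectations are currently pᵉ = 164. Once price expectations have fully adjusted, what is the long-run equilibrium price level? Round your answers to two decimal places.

Long-run p = 222.90

Short run: with pᵉ = 164, SRAS is y = 877 + 10p. Setting AD = SRAS gives 3869 = 20p, so p = 193.45 and y = 4746 − 10p = 2811.50.
Output 2811.50 is above potential 2517, so over time expected prices rise and SRAS shifts left until y returns to 2517.
Long run: y = 2517 on the AD curve gives 2517 = 4746 − 10p, so p = 222.90.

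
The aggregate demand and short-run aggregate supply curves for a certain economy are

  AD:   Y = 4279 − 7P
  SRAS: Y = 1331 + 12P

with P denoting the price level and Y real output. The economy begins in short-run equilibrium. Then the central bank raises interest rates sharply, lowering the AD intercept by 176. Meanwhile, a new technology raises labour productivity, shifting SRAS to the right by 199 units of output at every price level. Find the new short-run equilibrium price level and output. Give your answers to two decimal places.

After both shocks: AD is Y = 4103 − 7P and SRAS is Y = 1530 + 12P.
Setting them equal: 2573 = 19P, so P = 135.42.
Substituting into AD, Y = 3155.05.

P = 135.42, Y = 3155.05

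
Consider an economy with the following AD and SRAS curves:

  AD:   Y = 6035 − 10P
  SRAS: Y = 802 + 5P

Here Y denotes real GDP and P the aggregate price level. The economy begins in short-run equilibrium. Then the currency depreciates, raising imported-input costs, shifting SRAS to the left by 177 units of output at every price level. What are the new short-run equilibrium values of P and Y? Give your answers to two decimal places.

P = 360.67, Y = 2428.33

This is a negative supply shock: SRAS shifts left.
New SRAS: Y = 625 + 5P.
Set AD = SRAS: 6035 − 10P = 625 + 5P, so 5410 = 15P and P = 360.67.
Substituting into AD, Y = 2428.33.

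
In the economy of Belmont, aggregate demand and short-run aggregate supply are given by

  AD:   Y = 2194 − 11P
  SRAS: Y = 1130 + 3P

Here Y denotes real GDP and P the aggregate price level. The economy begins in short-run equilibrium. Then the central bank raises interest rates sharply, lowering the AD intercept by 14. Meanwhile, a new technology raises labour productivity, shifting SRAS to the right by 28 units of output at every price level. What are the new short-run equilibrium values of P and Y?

P = 73, Y = 1377

After both shocks: AD is Y = 2180 − 11P and SRAS is Y = 1158 + 3P.
Setting them equal: 1022 = 14P, so P = 73.
Y = 2180 − 11·73 = 1377.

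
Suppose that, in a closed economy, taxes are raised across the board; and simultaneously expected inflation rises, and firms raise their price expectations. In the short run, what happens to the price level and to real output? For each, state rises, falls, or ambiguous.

The first event is a negative demand shock: AD shifts left, which by itself pushes P down and Y down.
The second is an adverse supply shock: SRAS shifts left, which by itself pushes P up and Y down.
The two shocks push P in opposite directions, so the effect on P is ambiguous. Both shocks push Y down, so Y falls.

Price level: ambiguous; output: falls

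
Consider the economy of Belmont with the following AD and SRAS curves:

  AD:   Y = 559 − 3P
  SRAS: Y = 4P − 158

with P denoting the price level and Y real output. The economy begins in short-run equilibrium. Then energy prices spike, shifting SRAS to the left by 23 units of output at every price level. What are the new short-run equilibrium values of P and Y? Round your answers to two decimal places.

P = 105.71, Y = 241.86

This is a negative supply shock: SRAS shifts left.
New SRAS: Y = 4P − 181.
Set AD = SRAS: 559 − 3P = 4P − 181, so 740 = 7P and P = 105.71.
Substituting into AD, Y = 241.86.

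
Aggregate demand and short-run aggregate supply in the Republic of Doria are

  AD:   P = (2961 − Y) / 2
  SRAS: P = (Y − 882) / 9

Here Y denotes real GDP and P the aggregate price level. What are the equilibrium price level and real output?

P = 189, Y = 2583

Rearrange AD to Y = 2961 − 2P.
Rearrange SRAS to Y = 882 + 9P.
Set AD = SRAS: 2961 − 2P = 882 + 9P, so 2079 = 11P and P = 189.
Then Y = 2961 − 2·189 = 2583.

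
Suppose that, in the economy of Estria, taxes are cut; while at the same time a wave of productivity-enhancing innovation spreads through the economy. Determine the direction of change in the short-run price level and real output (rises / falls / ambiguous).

Price level: ambiguous; output: rises

The first event is a positive demand shock: AD shifts right, which by itself pushes P up and Y up.
The second is a favourable supply shock: SRAS shifts right, which by itself pushes P down and Y up.
The two shocks push P in opposite directions, so the effect on P is ambiguous. Both shocks push Y up, so Y rises.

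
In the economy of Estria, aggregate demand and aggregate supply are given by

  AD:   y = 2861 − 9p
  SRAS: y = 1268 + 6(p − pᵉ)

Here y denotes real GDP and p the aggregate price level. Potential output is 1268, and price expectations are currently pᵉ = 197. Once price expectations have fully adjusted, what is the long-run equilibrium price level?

Short run: with pᵉ = 197, SRAS is y = 86 + 6p. Setting AD = SRAS gives 2775 = 15p, so p = 185 and y = 2861 − 9·185 = 1196.
Output 1196 is below potential 1268, so over time expected prices fall and SRAS shifts right until y returns to 1268.
Long run: y = 1268 on the AD curve gives 1268 = 2861 − 9p, so p = 177.

Long-run p = 177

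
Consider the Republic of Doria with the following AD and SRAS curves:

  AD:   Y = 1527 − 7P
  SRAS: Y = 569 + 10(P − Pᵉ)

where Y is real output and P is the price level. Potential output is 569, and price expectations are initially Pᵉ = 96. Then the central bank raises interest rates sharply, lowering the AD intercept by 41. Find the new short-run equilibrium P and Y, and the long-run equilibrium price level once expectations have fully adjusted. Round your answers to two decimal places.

Short run: P = 110.41, Y = 713.12. Long run: P = 131.00.

AD shifts left: new AD is Y = 1486 − 7P. With Pᵉ = 96, SRAS is Y = 10P − 391.
Short run: 1486 − 7P = 10P − 391 gives 1877 = 17P, so P = 110.41 and Y = 1486 − 7P = 713.12.
Y = 713.12 is above potential 569; expectations adjust and SRAS shifts left until Y = 569.
Long run: on the new AD curve, 569 = 1486 − 7P gives P = 131.00.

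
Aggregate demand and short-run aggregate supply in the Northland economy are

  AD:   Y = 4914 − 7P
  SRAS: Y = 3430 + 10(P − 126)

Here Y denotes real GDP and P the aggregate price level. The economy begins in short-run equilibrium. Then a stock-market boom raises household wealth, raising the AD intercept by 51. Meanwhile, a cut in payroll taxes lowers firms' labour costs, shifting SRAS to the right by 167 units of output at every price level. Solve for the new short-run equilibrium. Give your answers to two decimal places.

After both shocks: AD is Y = 4965 − 7P and SRAS is Y = 2337 + 10P.
Setting them equal: 2628 = 17P, so P = 154.59.
Substituting into AD, Y = 3882.88.

P = 154.59, Y = 3882.88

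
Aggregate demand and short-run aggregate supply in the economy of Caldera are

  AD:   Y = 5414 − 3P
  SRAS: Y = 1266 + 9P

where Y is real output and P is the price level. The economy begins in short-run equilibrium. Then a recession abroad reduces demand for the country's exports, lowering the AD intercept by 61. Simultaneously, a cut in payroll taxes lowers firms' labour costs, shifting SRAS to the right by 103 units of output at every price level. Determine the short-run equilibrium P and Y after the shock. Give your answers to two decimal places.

After both shocks: AD is Y = 5353 − 3P and SRAS is Y = 1369 + 9P.
Setting them equal: 3984 = 12P, so P = 332.00.
Substituting into AD, Y = 4357.00.

P = 332.00, Y = 4357.00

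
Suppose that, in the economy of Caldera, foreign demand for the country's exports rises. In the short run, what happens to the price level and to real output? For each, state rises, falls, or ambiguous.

Price level: rises; output: rises

This is a positive demand shock: AD shifts right.
Moving along the upward-sloping SRAS curve, P rises and Y rises.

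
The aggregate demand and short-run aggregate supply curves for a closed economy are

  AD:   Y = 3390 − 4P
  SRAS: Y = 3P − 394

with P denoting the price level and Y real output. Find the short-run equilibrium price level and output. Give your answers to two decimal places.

Set AD = SRAS: 3390 − 4P = 3P − 394, so 3784 = 7P and P = 540.57.
Substituting into AD, Y = 3390 − 4P = 1227.71.

P = 540.57, Y = 1227.71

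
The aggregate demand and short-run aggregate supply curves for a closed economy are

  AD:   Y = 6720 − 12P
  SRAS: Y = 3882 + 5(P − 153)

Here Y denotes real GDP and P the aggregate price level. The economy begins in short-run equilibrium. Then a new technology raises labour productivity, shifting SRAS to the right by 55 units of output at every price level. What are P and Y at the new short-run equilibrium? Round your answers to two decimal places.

P = 208.71, Y = 4215.53

This is a positive supply shock: SRAS shifts right.
New SRAS: Y = 3172 + 5P.
Set AD = SRAS: 6720 − 12P = 3172 + 5P, so 3548 = 17P and P = 208.71.
Substituting into AD, Y = 4215.53.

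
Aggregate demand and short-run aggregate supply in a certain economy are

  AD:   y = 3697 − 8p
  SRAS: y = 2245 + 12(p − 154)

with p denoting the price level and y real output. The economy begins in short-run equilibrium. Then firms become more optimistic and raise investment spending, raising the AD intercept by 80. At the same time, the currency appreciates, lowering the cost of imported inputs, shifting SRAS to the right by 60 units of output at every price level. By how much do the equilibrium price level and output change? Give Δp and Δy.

After both shocks: AD is y = 3777 − 8p and SRAS is y = 457 + 12p.
Setting them equal: 3320 = 20p, so p = 166.
y = 3777 − 8·166 = 2449.
Initially p = 165, y = 2377, so Δp = +1 and Δy = +72.

Δp = +1, Δy = +72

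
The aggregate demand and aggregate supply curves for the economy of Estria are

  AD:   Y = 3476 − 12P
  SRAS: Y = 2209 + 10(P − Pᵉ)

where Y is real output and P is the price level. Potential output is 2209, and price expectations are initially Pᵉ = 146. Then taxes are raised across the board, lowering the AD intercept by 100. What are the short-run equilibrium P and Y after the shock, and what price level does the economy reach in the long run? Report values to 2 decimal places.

AD shifts left: new AD is Y = 3376 − 12P. With Pᵉ = 146, SRAS is Y = 749 + 10P.
Short run: 3376 − 12P = 749 + 10P gives 2627 = 22P, so P = 119.41 and Y = 3376 − 12P = 1943.09.
Y = 1943.09 is below potential 2209; expectations adjust and SRAS shifts right until Y = 2209.
Long run: on the new AD curve, 2209 = 3376 − 12P gives P = 97.25.

Short run: P = 119.41, Y = 1943.09. Long run: P = 97.25.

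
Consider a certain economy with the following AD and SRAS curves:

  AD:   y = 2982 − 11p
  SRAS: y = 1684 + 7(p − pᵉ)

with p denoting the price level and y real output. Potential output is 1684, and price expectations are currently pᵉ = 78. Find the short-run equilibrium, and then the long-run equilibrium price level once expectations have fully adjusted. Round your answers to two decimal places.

Short run: with pᵉ = 78, SRAS is y = 1138 + 7p. Setting AD = SRAS gives 1844 = 18p, so p = 102.44 and y = 2982 − 11p = 1855.11.
Output 1855.11 is above potential 1684, so over time expected prices rise and SRAS shifts left until y returns to 1684.
Long run: y = 1684 on the AD curve gives 1684 = 2982 − 11p, so p = 118.00.

Short run: p = 102.44, y = 1855.11. Long run: p = 118.00.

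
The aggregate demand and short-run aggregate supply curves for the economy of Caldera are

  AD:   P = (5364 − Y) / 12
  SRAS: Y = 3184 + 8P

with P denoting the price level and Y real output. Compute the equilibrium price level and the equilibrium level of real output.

Rearrange AD to Y = 5364 − 12P.
Set AD = SRAS: 5364 − 12P = 3184 + 8P, so 2180 = 20P and P = 109.
Then Y = 5364 − 12·109 = 4056.

P = 109, Y = 4056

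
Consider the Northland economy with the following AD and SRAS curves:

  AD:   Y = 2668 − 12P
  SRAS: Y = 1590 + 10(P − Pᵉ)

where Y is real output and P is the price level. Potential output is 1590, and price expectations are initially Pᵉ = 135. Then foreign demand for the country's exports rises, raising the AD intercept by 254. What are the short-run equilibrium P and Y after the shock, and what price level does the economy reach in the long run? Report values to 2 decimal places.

AD shifts right: new AD is Y = 2922 − 12P. With Pᵉ = 135, SRAS is Y = 240 + 10P.
Short run: 2922 − 12P = 240 + 10P gives 2682 = 22P, so P = 121.91 and Y = 2922 − 12P = 1459.09.
Y = 1459.09 is below potential 1590; expectations adjust and SRAS shifts right until Y = 1590.
Long run: on the new AD curve, 1590 = 2922 − 12P gives P = 111.00.

Short run: P = 121.91, Y = 1459.09. Long run: P = 111.00.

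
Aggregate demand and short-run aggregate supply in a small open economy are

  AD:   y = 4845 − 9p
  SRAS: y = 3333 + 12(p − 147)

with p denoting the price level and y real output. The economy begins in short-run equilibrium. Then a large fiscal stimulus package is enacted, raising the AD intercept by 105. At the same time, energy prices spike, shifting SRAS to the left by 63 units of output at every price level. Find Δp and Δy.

After both shocks: AD is y = 4950 − 9p and SRAS is y = 1506 + 12p.
Setting them equal: 3444 = 21p, so p = 164.
y = 4950 − 9·164 = 3474.
Initially p = 156, y = 3441, so Δp = +8 and Δy = +33.

Δp = +8, Δy = +33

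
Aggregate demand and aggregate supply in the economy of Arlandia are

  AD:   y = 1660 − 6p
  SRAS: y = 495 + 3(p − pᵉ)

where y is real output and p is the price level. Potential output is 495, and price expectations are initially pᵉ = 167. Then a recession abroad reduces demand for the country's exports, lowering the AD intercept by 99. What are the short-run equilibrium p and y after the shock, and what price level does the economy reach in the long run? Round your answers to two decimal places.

Short run: p = 174.11, y = 516.33. Long run: p = 177.67.

AD shifts left: new AD is y = 1561 − 6p. With pᵉ = 167, SRAS is y = 3p − 6.
Short run: 1561 − 6p = 3p − 6 gives 1567 = 9p, so p = 174.11 and y = 1561 − 6p = 516.33.
y = 516.33 is above potential 495; expectations adjust and SRAS shifts left until y = 495.
Long run: on the new AD curve, 495 = 1561 − 6p gives p = 177.67.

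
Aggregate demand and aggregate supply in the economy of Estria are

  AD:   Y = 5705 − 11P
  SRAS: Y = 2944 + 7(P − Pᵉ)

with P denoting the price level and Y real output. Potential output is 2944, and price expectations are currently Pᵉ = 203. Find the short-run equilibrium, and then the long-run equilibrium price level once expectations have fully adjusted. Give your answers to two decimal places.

Short run: P = 232.33, Y = 3149.33. Long run: P = 251.00.

Short run: with Pᵉ = 203, SRAS is Y = 1523 + 7P. Setting AD = SRAS gives 4182 = 18P, so P = 232.33 and Y = 5705 − 11P = 3149.33.
Output 3149.33 is above potential 2944, so over time expected prices rise and SRAS shifts left until Y returns to 2944.
Long run: Y = 2944 on the AD curve gives 2944 = 5705 − 11P, so P = 251.00.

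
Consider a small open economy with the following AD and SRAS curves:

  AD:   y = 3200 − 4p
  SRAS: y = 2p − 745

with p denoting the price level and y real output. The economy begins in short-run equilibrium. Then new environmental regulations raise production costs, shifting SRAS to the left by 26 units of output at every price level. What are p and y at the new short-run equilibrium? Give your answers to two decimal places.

This is a negative supply shock: SRAS shifts left.
New SRAS: y = 2p − 771.
Set AD = SRAS: 3200 − 4p = 2p − 771, so 3971 = 6p and p = 661.83.
Substituting into AD, y = 552.67.

p = 661.83, y = 552.67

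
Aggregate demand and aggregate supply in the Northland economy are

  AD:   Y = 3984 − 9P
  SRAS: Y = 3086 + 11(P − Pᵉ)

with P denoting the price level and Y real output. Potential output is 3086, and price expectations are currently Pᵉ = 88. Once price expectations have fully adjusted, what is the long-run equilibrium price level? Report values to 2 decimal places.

Long-run P = 99.78

Short run: with Pᵉ = 88, SRAS is Y = 2118 + 11P. Setting AD = SRAS gives 1866 = 20P, so P = 93.30 and Y = 3984 − 9P = 3144.30.
Output 3144.30 is above potential 3086, so over time expected prices rise and SRAS shifts left until Y returns to 3086.
Long run: Y = 3086 on the AD curve gives 3086 = 3984 − 9P, so P = 99.78.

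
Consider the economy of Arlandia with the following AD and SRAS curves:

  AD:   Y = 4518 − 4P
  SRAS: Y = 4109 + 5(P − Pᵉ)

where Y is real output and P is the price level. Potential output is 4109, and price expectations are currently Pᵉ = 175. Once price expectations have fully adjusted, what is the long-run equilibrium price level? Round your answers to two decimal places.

Short run: with Pᵉ = 175, SRAS is Y = 3234 + 5P. Setting AD = SRAS gives 1284 = 9P, so P = 142.67 and Y = 4518 − 4P = 3947.33.
Output 3947.33 is below potential 4109, so over time expected prices fall and SRAS shifts right until Y returns to 4109.
Long run: Y = 4109 on the AD curve gives 4109 = 4518 − 4P, so P = 102.25.

Long-run P = 102.25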